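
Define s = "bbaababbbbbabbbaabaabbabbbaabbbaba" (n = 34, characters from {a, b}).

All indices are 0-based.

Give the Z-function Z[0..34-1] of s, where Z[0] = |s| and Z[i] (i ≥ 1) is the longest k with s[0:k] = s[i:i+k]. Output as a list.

Z[0]=34
i=1: fresh scan; Z[1]=1 extend→box=[1,2)
i=2: fresh scan; Z[2]=0
i=3: fresh scan; Z[3]=0
i=4: fresh scan; Z[4]=1 extend→box=[4,5)
i=5: fresh scan; Z[5]=0
i=6: fresh scan; Z[6]=2 extend→box=[6,8)
i=7: min(r-i=1, Z[1]=1)=1; Z[7]=2 extend→box=[7,9)
i=8: min(r-i=1, Z[1]=1)=1; Z[8]=2 extend→box=[8,10)
i=9: min(r-i=1, Z[1]=1)=1; Z[9]=3 extend→box=[9,12)
i=10: min(r-i=2, Z[1]=1)=1; Z[10]=1
i=11: min(r-i=1, Z[2]=0)=0; Z[11]=0
i=12: fresh scan; Z[12]=2 extend→box=[12,14)
i=13: min(r-i=1, Z[1]=1)=1; Z[13]=6 extend→box=[13,19)
i=14: min(r-i=5, Z[1]=1)=1; Z[14]=1
i=15: min(r-i=4, Z[2]=0)=0; Z[15]=0
i=16: min(r-i=3, Z[3]=0)=0; Z[16]=0
i=17: min(r-i=2, Z[4]=1)=1; Z[17]=1
i=18: min(r-i=1, Z[5]=0)=0; Z[18]=0
i=19: fresh scan; Z[19]=0
i=20: fresh scan; Z[20]=3 extend→box=[20,23)
i=21: min(r-i=2, Z[1]=1)=1; Z[21]=1
i=22: min(r-i=1, Z[2]=0)=0; Z[22]=0
i=23: fresh scan; Z[23]=2 extend→box=[23,25)
i=24: min(r-i=1, Z[1]=1)=1; Z[24]=5 extend→box=[24,29)
i=25: min(r-i=4, Z[1]=1)=1; Z[25]=1
i=26: min(r-i=3, Z[2]=0)=0; Z[26]=0
i=27: min(r-i=2, Z[3]=0)=0; Z[27]=0
i=28: min(r-i=1, Z[4]=1)=1; Z[28]=2 extend→box=[28,30)
i=29: min(r-i=1, Z[1]=1)=1; Z[29]=3 extend→box=[29,32)
i=30: min(r-i=2, Z[1]=1)=1; Z[30]=1
i=31: min(r-i=1, Z[2]=0)=0; Z[31]=0
i=32: fresh scan; Z[32]=1 extend→box=[32,33)
i=33: fresh scan; Z[33]=0

[34, 1, 0, 0, 1, 0, 2, 2, 2, 3, 1, 0, 2, 6, 1, 0, 0, 1, 0, 0, 3, 1, 0, 2, 5, 1, 0, 0, 2, 3, 1, 0, 1, 0]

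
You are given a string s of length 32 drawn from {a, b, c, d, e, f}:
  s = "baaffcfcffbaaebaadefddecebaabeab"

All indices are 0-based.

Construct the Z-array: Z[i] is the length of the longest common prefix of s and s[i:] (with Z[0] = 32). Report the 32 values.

[32, 0, 0, 0, 0, 0, 0, 0, 0, 0, 3, 0, 0, 0, 3, 0, 0, 0, 0, 0, 0, 0, 0, 0, 0, 3, 0, 0, 1, 0, 0, 1]

Z[0]=32
i=1: outside box; Z[1]=0
i=2: outside box; Z[2]=0
i=3: outside box; Z[3]=0
i=4: outside box; Z[4]=0
i=5: outside box; Z[5]=0
i=6: outside box; Z[6]=0
i=7: outside box; Z[7]=0
i=8: outside box; Z[8]=0
i=9: outside box; Z[9]=0
i=10: outside box; Z[10]=3 extend→box=[10,13)
i=11: min(r-i=2, Z[1]=0)=0; Z[11]=0
i=12: min(r-i=1, Z[2]=0)=0; Z[12]=0
i=13: outside box; Z[13]=0
i=14: outside box; Z[14]=3 extend→box=[14,17)
i=15: min(r-i=2, Z[1]=0)=0; Z[15]=0
i=16: min(r-i=1, Z[2]=0)=0; Z[16]=0
i=17: outside box; Z[17]=0
i=18: outside box; Z[18]=0
i=19: outside box; Z[19]=0
i=20: outside box; Z[20]=0
i=21: outside box; Z[21]=0
i=22: outside box; Z[22]=0
i=23: outside box; Z[23]=0
i=24: outside box; Z[24]=0
i=25: outside box; Z[25]=3 extend→box=[25,28)
i=26: min(r-i=2, Z[1]=0)=0; Z[26]=0
i=27: min(r-i=1, Z[2]=0)=0; Z[27]=0
i=28: outside box; Z[28]=1 extend→box=[28,29)
i=29: outside box; Z[29]=0
i=30: outside box; Z[30]=0
i=31: outside box; Z[31]=1 extend→box=[31,32)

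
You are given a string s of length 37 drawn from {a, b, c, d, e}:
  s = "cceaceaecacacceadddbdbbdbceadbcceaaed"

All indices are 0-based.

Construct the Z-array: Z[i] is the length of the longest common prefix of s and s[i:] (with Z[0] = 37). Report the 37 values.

Z[0]=37
i=1: fresh scan; Z[1]=1 scan→box=[1,2)
i=2: fresh scan; Z[2]=0
i=3: fresh scan; Z[3]=0
i=4: fresh scan; Z[4]=1 scan→box=[4,5)
i=5: fresh scan; Z[5]=0
i=6: fresh scan; Z[6]=0
i=7: fresh scan; Z[7]=0
i=8: fresh scan; Z[8]=1 scan→box=[8,9)
i=9: fresh scan; Z[9]=0
i=10: fresh scan; Z[10]=1 scan→box=[10,11)
i=11: fresh scan; Z[11]=0
i=12: fresh scan; Z[12]=4 scan→box=[12,16)
i=13: min(r-i=3, Z[1]=1)=1; Z[13]=1
i=14: min(r-i=2, Z[2]=0)=0; Z[14]=0
i=15: min(r-i=1, Z[3]=0)=0; Z[15]=0
i=16: fresh scan; Z[16]=0
i=17: fresh scan; Z[17]=0
i=18: fresh scan; Z[18]=0
i=19: fresh scan; Z[19]=0
i=20: fresh scan; Z[20]=0
i=21: fresh scan; Z[21]=0
i=22: fresh scan; Z[22]=0
i=23: fresh scan; Z[23]=0
i=24: fresh scan; Z[24]=0
i=25: fresh scan; Z[25]=1 scan→box=[25,26)
i=26: fresh scan; Z[26]=0
i=27: fresh scan; Z[27]=0
i=28: fresh scan; Z[28]=0
i=29: fresh scan; Z[29]=0
i=30: fresh scan; Z[30]=4 scan→box=[30,34)
i=31: min(r-i=3, Z[1]=1)=1; Z[31]=1
i=32: min(r-i=2, Z[2]=0)=0; Z[32]=0
i=33: min(r-i=1, Z[3]=0)=0; Z[33]=0
i=34: fresh scan; Z[34]=0
i=35: fresh scan; Z[35]=0
i=36: fresh scan; Z[36]=0

[37, 1, 0, 0, 1, 0, 0, 0, 1, 0, 1, 0, 4, 1, 0, 0, 0, 0, 0, 0, 0, 0, 0, 0, 0, 1, 0, 0, 0, 0, 4, 1, 0, 0, 0, 0, 0]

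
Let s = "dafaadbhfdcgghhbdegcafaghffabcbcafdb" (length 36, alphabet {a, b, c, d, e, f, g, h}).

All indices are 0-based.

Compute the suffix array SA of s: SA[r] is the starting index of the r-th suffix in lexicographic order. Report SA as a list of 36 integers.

rank→(start, suffix):
  0 → (3, 'aadbhfdcgghhbdegcafaghffabcbcafdb')
  1 → (27, 'abcbcafdb')
  2 → (4, 'adbhfdcgghhbdegcafaghffabcbcafdb')
  3 → (1, 'afaadbhfdcgghhbdegcafaghffabcbcafdb')
  4 → (20, 'afaghffabcbcafdb')
  5 → (32, 'afdb')
  6 → (22, 'aghffabcbcafdb')
  7 → (35, 'b')
  8 → (30, 'bcafdb')
  9 → (28, 'bcbcafdb')
  10 → (15, 'bdegcafaghffabcbcafdb')
  11 → (6, 'bhfdcgghhbdegcafaghffabcbcafdb')
  12 → (19, 'cafaghffabcbcafdb')
  13 → (31, 'cafdb')
  14 → (29, 'cbcafdb')
  15 → (10, 'cgghhbdegcafaghffabcbcafdb')
  16 → (0, 'dafaadbhfdcgghhbdegcafaghffabcbcafdb')
  17 → (34, 'db')
  18 → (5, 'dbhfdcgghhbdegcafaghffabcbcafdb')
  19 → (9, 'dcgghhbdegcafaghffabcbcafdb')
  20 → (16, 'degcafaghffabcbcafdb')
  21 → (17, 'egcafaghffabcbcafdb')
  22 → (2, 'faadbhfdcgghhbdegcafaghffabcbcafdb')
  23 → (26, 'fabcbcafdb')
  24 → (21, 'faghffabcbcafdb')
  25 → (33, 'fdb')
  26 → (8, 'fdcgghhbdegcafaghffabcbcafdb')
  27 → (25, 'ffabcbcafdb')
  28 → (18, 'gcafaghffabcbcafdb')
  29 → (11, 'gghhbdegcafaghffabcbcafdb')
  30 → (23, 'ghffabcbcafdb')
  31 → (12, 'ghhbdegcafaghffabcbcafdb')
  32 → (14, 'hbdegcafaghffabcbcafdb')
  33 → (7, 'hfdcgghhbdegcafaghffabcbcafdb')
  34 → (24, 'hffabcbcafdb')
  35 → (13, 'hhbdegcafaghffabcbcafdb')

[3, 27, 4, 1, 20, 32, 22, 35, 30, 28, 15, 6, 19, 31, 29, 10, 0, 34, 5, 9, 16, 17, 2, 26, 21, 33, 8, 25, 18, 11, 23, 12, 14, 7, 24, 13]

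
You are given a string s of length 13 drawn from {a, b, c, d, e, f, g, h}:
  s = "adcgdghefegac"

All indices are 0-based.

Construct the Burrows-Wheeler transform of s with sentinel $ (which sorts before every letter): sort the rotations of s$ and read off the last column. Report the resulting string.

cg$adaghfeecdg

rank  rotation        last
    0  $adcgdghefegac  c
    1  ac$adcgdghefeg  g
    2  adcgdghefegac$  $
    3  c$adcgdghefega  a
    4  cgdghefegac$ad  d
    5  dcgdghefegac$a  a
    6  dghefegac$adcg  g
    7  efegac$adcgdgh  h
    8  egac$adcgdghef  f
    9  fegac$adcgdghe  e
   10  gac$adcgdghefe  e
   11  gdghefegac$adc  c
   12  ghefegac$adcgd  d
   13  hefegac$adcgdg  g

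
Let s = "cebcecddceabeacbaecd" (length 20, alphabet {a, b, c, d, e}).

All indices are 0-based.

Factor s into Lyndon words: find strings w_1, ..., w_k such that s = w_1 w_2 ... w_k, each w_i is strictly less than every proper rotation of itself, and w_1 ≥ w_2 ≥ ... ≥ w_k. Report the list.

["ce", "bcecddce", "abeacbaecd"]

emit factor 1: 'ce' (i=0, period=2)
emit factor 2: 'bcecddce' (i=2, period=8)
emit factor 3: 'abeacbaecd' (i=10, period=10)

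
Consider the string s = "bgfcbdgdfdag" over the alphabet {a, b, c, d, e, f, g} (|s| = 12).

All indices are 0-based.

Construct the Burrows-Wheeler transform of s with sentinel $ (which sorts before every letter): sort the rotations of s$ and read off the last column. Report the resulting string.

rank  rotation       last
    0  $bgfcbdgdfdag  g
    1  ag$bgfcbdgdfd  d
    2  bdgdfdag$bgfc  c
    3  bgfcbdgdfdag$  $
    4  cbdgdfdag$bgf  f
    5  dag$bgfcbdgdf  f
    6  dfdag$bgfcbdg  g
    7  dgdfdag$bgfcb  b
    8  fcbdgdfdag$bg  g
    9  fdag$bgfcbdgd  d
   10  g$bgfcbdgdfda  a
   11  gdfdag$bgfcbd  d
   12  gfcbdgdfdag$b  b

gdc$ffgbgdadb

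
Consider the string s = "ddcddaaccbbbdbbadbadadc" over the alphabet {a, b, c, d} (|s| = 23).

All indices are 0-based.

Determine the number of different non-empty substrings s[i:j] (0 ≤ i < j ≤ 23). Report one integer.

247

sorted suffixes:
  #0 SA[0]=5  'aaccbbbdbbadbadadc'
  #1 SA[1]=6  'accbbbdbbadbadadc'
  #2 SA[2]=18  'adadc'
  #3 SA[3]=15  'adbadadc'
  #4 SA[4]=20  'adc'
  #5 SA[5]=17  'badadc'
  #6 SA[6]=14  'badbadadc'
  #7 SA[7]=13  'bbadbadadc'
  #8 SA[8]=9  'bbbdbbadbadadc'
  #9 SA[9]=10  'bbdbbadbadadc'
  #10 SA[10]=11  'bdbbadbadadc'
  #11 SA[11]=22  'c'
  #12 SA[12]=8  'cbbbdbbadbadadc'
  #13 SA[13]=7  'ccbbbdbbadbadadc'
  #14 SA[14]=2  'cddaaccbbbdbbadbadadc'
  #15 SA[15]=4  'daaccbbbdbbadbadadc'
  #16 SA[16]=19  'dadc'
  #17 SA[17]=16  'dbadadc'
  #18 SA[18]=12  'dbbadbadadc'
  #19 SA[19]=21  'dc'
  #20 SA[20]=1  'dcddaaccbbbdbbadbadadc'
  #21 SA[21]=3  'ddaaccbbbdbbadbadadc'
  #22 SA[22]=0  'ddcddaaccbbbdbbadbadadc'

SA = [5, 6, 18, 15, 20, 17, 14, 13, 9, 10, 11, 22, 8, 7, 2, 4, 19, 16, 12, 21, 1, 3, 0]
rank  pair      lcp
   1  s[5:],s[6:]  1  'a'
   2  s[6:],s[18:]  1  'a'
   3  s[18:],s[15:]  2  'ad'
   4  s[15:],s[20:]  2  'ad'
   5  s[20:],s[17:]  0  ''
   6  s[17:],s[14:]  3  'bad'
   7  s[14:],s[13:]  1  'b'
   8  s[13:],s[9:]  2  'bb'
   9  s[9:],s[10:]  2  'bb'
  10  s[10:],s[11:]  1  'b'
  11  s[11:],s[22:]  0  ''
  12  s[22:],s[8:]  1  'c'
  13  s[8:],s[7:]  1  'c'
  14  s[7:],s[2:]  1  'c'
  15  s[2:],s[4:]  0  ''
  16  s[4:],s[19:]  2  'da'
  17  s[19:],s[16:]  1  'd'
  18  s[16:],s[12:]  2  'db'
  19  s[12:],s[21:]  1  'd'
  20  s[21:],s[1:]  2  'dc'
  21  s[1:],s[3:]  1  'd'
  22  s[3:],s[0:]  2  'dd'

n(n+1)/2 = 23·24/2 = 276
Σ LCP = 0 + 1 + 1 + 2 + 2 + 0 + 3 + 1 + 2 + 2 + 1 + 0 + 1 + 1 + 1 + 0 + 2 + 1 + 2 + 1 + 2 + 1 + 2 = 29
distinct = 276 − 29 = 247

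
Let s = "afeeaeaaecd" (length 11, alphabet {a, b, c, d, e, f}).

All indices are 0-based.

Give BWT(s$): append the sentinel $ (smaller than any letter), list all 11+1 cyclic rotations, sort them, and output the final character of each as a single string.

deea$ecaeafa

rank  rotation      last
    0  $afeeaeaaecd  d
    1  aaecd$afeeae  e
    2  aeaaecd$afee  e
    3  aecd$afeeaea  a
    4  afeeaeaaecd$  $
    5  cd$afeeaeaae  e
    6  d$afeeaeaaec  c
    7  eaaecd$afeea  a
    8  eaeaaecd$afe  e
    9  ecd$afeeaeaa  a
   10  eeaeaaecd$af  f
   11  feeaeaaecd$a  a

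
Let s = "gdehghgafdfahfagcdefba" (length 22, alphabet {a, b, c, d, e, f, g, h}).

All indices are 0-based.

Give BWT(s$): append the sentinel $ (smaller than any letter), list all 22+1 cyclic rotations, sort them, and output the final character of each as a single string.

abgfffgcgfddhdeaha$hage

rank  rotation                 last
    0  $gdehghgafdfahfagcdefba  a
    1  a$gdehghgafdfahfagcdefb  b
    2  afdfahfagcdefba$gdehghg  g
    3  agcdefba$gdehghgafdfahf  f
    4  ahfagcdefba$gdehghgafdf  f
    5  ba$gdehghgafdfahfagcdef  f
    6  cdefba$gdehghgafdfahfag  g
    7  defba$gdehghgafdfahfagc  c
    8  dehghgafdfahfagcdefba$g  g
    9  dfahfagcdefba$gdehghgaf  f
   10  efba$gdehghgafdfahfagcd  d
   11  ehghgafdfahfagcdefba$gd  d
   12  fagcdefba$gdehghgafdfah  h
   13  fahfagcdefba$gdehghgafd  d
   14  fba$gdehghgafdfahfagcde  e
   15  fdfahfagcdefba$gdehghga  a
   16  gafdfahfagcdefba$gdehgh  h
   17  gcdefba$gdehghgafdfahfa  a
   18  gdehghgafdfahfagcdefba$  $
   19  ghgafdfahfagcdefba$gdeh  h
   20  hfagcdefba$gdehghgafdfa  a
   21  hgafdfahfagcdefba$gdehg  g
   22  hghgafdfahfagcdefba$gde  e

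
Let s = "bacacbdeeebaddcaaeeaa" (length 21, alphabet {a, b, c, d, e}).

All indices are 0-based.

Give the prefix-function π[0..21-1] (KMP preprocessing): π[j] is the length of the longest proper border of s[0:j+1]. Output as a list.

[0, 0, 0, 0, 0, 1, 0, 0, 0, 0, 1, 2, 0, 0, 0, 0, 0, 0, 0, 0, 0]

π[0] = 0
j=1 s[j]='a': π[1]=0 (border '')
j=2 s[j]='c': π[2]=0 (border '')
j=3 s[j]='a': π[3]=0 (border '')
j=4 s[j]='c': π[4]=0 (border '')
j=5 s[j]='b': π[5]=1 (border 'b')
j=6 s[j]='d': k: 1→0; π[6]=0 (border '')
j=7 s[j]='e': π[7]=0 (border '')
j=8 s[j]='e': π[8]=0 (border '')
j=9 s[j]='e': π[9]=0 (border '')
j=10 s[j]='b': π[10]=1 (border 'b')
j=11 s[j]='a': π[11]=2 (border 'ba')
j=12 s[j]='d': k: 2→0; π[12]=0 (border '')
j=13 s[j]='d': π[13]=0 (border '')
j=14 s[j]='c': π[14]=0 (border '')
j=15 s[j]='a': π[15]=0 (border '')
j=16 s[j]='a': π[16]=0 (border '')
j=17 s[j]='e': π[17]=0 (border '')
j=18 s[j]='e': π[18]=0 (border '')
j=19 s[j]='a': π[19]=0 (border '')
j=20 s[j]='a': π[20]=0 (border '')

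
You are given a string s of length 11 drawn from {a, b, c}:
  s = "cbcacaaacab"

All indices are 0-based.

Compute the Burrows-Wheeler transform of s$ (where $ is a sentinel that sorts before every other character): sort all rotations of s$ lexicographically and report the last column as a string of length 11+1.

rank  rotation      last
    0  $cbcacaaacab  b
    1  aaacab$cbcac  c
    2  aacab$cbcaca  a
    3  ab$cbcacaaac  c
    4  acaaacab$cbc  c
    5  acab$cbcacaa  a
    6  b$cbcacaaaca  a
    7  bcacaaacab$c  c
    8  caaacab$cbca  a
    9  cab$cbcacaaa  a
   10  cacaaacab$cb  b
   11  cbcacaaacab$  $

bcaccaacaab$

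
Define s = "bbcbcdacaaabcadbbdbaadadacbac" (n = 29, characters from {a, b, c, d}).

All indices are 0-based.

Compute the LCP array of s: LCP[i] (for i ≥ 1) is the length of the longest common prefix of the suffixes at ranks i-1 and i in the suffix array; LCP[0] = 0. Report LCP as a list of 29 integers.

sorted suffixes:
  #0 SA[0]=8  'aaabcadbbdbaadadacbac'
  #1 SA[1]=9  'aabcadbbdbaadadacbac'
  #2 SA[2]=19  'aadadacbac'
  #3 SA[3]=10  'abcadbbdbaadadacbac'
  #4 SA[4]=27  'ac'
  #5 SA[5]=6  'acaaabcadbbdbaadadacbac'
  #6 SA[6]=24  'acbac'
  #7 SA[7]=22  'adacbac'
  #8 SA[8]=20  'adadacbac'
  #9 SA[9]=13  'adbbdbaadadacbac'
  #10 SA[10]=18  'baadadacbac'
  #11 SA[11]=26  'bac'
  #12 SA[12]=0  'bbcbcdacaaabcadbbdbaadadacbac'
  #13 SA[13]=15  'bbdbaadadacbac'
  #14 SA[14]=11  'bcadbbdbaadadacbac'
  #15 SA[15]=1  'bcbcdacaaabcadbbdbaadadacbac'
  #16 SA[16]=3  'bcdacaaabcadbbdbaadadacbac'
  #17 SA[17]=16  'bdbaadadacbac'
  #18 SA[18]=28  'c'
  #19 SA[19]=7  'caaabcadbbdbaadadacbac'
  #20 SA[20]=12  'cadbbdbaadadacbac'
  #21 SA[21]=25  'cbac'
  #22 SA[22]=2  'cbcdacaaabcadbbdbaadadacbac'
  #23 SA[23]=4  'cdacaaabcadbbdbaadadacbac'
  #24 SA[24]=5  'dacaaabcadbbdbaadadacbac'
  #25 SA[25]=23  'dacbac'
  #26 SA[26]=21  'dadacbac'
  #27 SA[27]=17  'dbaadadacbac'
  #28 SA[28]=14  'dbbdbaadadacbac'

SA = [8, 9, 19, 10, 27, 6, 24, 22, 20, 13, 18, 26, 0, 15, 11, 1, 3, 16, 28, 7, 12, 25, 2, 4, 5, 23, 21, 17, 14]
rank  pair      lcp
   1  s[8:],s[9:]  2  'aa'
   2  s[9:],s[19:]  2  'aa'
   3  s[19:],s[10:]  1  'a'
   4  s[10:],s[27:]  1  'a'
   5  s[27:],s[6:]  2  'ac'
   6  s[6:],s[24:]  2  'ac'
   7  s[24:],s[22:]  1  'a'
   8  s[22:],s[20:]  3  'ada'
   9  s[20:],s[13:]  2  'ad'
  10  s[13:],s[18:]  0  ''
  11  s[18:],s[26:]  2  'ba'
  12  s[26:],s[0:]  1  'b'
  13  s[0:],s[15:]  2  'bb'
  14  s[15:],s[11:]  1  'b'
  15  s[11:],s[1:]  2  'bc'
  16  s[1:],s[3:]  2  'bc'
  17  s[3:],s[16:]  1  'b'
  18  s[16:],s[28:]  0  ''
  19  s[28:],s[7:]  1  'c'
  20  s[7:],s[12:]  2  'ca'
  21  s[12:],s[25:]  1  'c'
  22  s[25:],s[2:]  2  'cb'
  23  s[2:],s[4:]  1  'c'
  24  s[4:],s[5:]  0  ''
  25  s[5:],s[23:]  3  'dac'
  26  s[23:],s[21:]  2  'da'
  27  s[21:],s[17:]  1  'd'
  28  s[17:],s[14:]  2  'db'

[0, 2, 2, 1, 1, 2, 2, 1, 3, 2, 0, 2, 1, 2, 1, 2, 2, 1, 0, 1, 2, 1, 2, 1, 0, 3, 2, 1, 2]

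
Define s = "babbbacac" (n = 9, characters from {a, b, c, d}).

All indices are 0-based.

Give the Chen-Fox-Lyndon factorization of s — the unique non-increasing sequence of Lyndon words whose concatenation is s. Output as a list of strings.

["b", "abbbacac"]

emit factor 1: 'b' (i=0, period=1)
emit factor 2: 'abbbacac' (i=1, period=8)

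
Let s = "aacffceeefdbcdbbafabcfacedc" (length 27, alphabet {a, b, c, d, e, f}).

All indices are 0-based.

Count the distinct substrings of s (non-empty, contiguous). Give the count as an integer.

350

rank | idx | suffix
   0 |   0 | aacffceeefdbcdbbafabcfacedc
   1 |  18 | abcfacedc
   2 |  22 | acedc
   3 |   1 | acffceeefdbcdbbafabcfacedc
   4 |  16 | afabcfacedc
   5 |  15 | bafabcfacedc
   6 |  14 | bbafabcfacedc
   7 |  11 | bcdbbafabcfacedc
   8 |  19 | bcfacedc
   9 |  26 | c
  10 |  12 | cdbbafabcfacedc
  11 |  23 | cedc
  12 |   5 | ceeefdbcdbbafabcfacedc
  13 |  20 | cfacedc
  14 |   2 | cffceeefdbcdbbafabcfacedc
  15 |  13 | dbbafabcfacedc
  16 |  10 | dbcdbbafabcfacedc
  17 |  25 | dc
  18 |  24 | edc
  19 |   6 | eeefdbcdbbafabcfacedc
  20 |   7 | eefdbcdbbafabcfacedc
  21 |   8 | efdbcdbbafabcfacedc
  22 |  17 | fabcfacedc
  23 |  21 | facedc
  24 |   4 | fceeefdbcdbbafabcfacedc
  25 |   9 | fdbcdbbafabcfacedc
  26 |   3 | ffceeefdbcdbbafabcfacedc

SA = [0, 18, 22, 1, 16, 15, 14, 11, 19, 26, 12, 23, 5, 20, 2, 13, 10, 25, 24, 6, 7, 8, 17, 21, 4, 9, 3]
[i] adj suffixes → lcp
  [1] 0/18 → 1 ('a')
  [2] 18/22 → 1 ('a')
  [3] 22/1 → 2 ('ac')
  [4] 1/16 → 1 ('a')
  [5] 16/15 → 0 ('')
  [6] 15/14 → 1 ('b')
  [7] 14/11 → 1 ('b')
  [8] 11/19 → 2 ('bc')
  [9] 19/26 → 0 ('')
  [10] 26/12 → 1 ('c')
  [11] 12/23 → 1 ('c')
  [12] 23/5 → 2 ('ce')
  [13] 5/20 → 1 ('c')
  [14] 20/2 → 2 ('cf')
  [15] 2/13 → 0 ('')
  [16] 13/10 → 2 ('db')
  [17] 10/25 → 1 ('d')
  [18] 25/24 → 0 ('')
  [19] 24/6 → 1 ('e')
  [20] 6/7 → 2 ('ee')
  [21] 7/8 → 1 ('e')
  [22] 8/17 → 0 ('')
  [23] 17/21 → 2 ('fa')
  [24] 21/4 → 1 ('f')
  [25] 4/9 → 1 ('f')
  [26] 9/3 → 1 ('f')

n(n+1)/2 = 27·28/2 = 378
Σ LCP = 0 + 1 + 1 + 2 + 1 + 0 + 1 + 1 + 2 + 0 + 1 + 1 + 2 + 1 + 2 + 0 + 2 + 1 + 0 + 1 + 2 + 1 + 0 + 2 + 1 + 1 + 1 = 28
distinct = 378 − 28 = 350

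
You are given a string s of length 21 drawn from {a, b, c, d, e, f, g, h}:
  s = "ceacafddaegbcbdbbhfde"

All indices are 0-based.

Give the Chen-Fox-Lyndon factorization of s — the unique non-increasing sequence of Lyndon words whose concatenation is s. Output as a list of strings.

emit factor 1: 'ce' (i=0, period=2)
emit factor 2: 'acafddaegbcbdbbhfde' (i=2, period=19)

["ce", "acafddaegbcbdbbhfde"]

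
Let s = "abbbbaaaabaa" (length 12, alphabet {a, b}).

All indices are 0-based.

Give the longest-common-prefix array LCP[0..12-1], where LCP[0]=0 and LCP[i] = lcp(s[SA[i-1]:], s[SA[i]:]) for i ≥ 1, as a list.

[0, 1, 2, 3, 2, 1, 2, 0, 3, 1, 2, 3]

rank | idx | suffix
   0 |  11 | a
   1 |  10 | aa
   2 |   5 | aaaabaa
   3 |   6 | aaabaa
   4 |   7 | aabaa
   5 |   8 | abaa
   6 |   0 | abbbbaaaabaa
   7 |   9 | baa
   8 |   4 | baaaabaa
   9 |   3 | bbaaaabaa
  10 |   2 | bbbaaaabaa
  11 |   1 | bbbbaaaabaa

SA = [11, 10, 5, 6, 7, 8, 0, 9, 4, 3, 2, 1]
i: (SA[i-1],SA[i]) lcp shared
  1: (11,10) 1 'a'
  2: (10,5) 2 'aa'
  3: (5,6) 3 'aaa'
  4: (6,7) 2 'aa'
  5: (7,8) 1 'a'
  6: (8,0) 2 'ab'
  7: (0,9) 0 ''
  8: (9,4) 3 'baa'
  9: (4,3) 1 'b'
  10: (3,2) 2 'bb'
  11: (2,1) 3 'bbb'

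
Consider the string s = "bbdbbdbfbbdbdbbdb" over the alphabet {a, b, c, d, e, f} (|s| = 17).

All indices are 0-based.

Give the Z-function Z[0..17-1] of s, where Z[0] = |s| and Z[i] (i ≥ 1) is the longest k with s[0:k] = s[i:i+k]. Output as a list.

[17, 1, 0, 4, 1, 0, 1, 0, 4, 1, 0, 1, 0, 4, 1, 0, 1]

Z[0]=17
i=1: fresh scan; Z[1]=1 scan→box=[1,2)
i=2: fresh scan; Z[2]=0
i=3: fresh scan; Z[3]=4 scan→box=[3,7)
i=4: min(r-i=3, Z[1]=1)=1; Z[4]=1
i=5: min(r-i=2, Z[2]=0)=0; Z[5]=0
i=6: min(r-i=1, Z[3]=4)=1; Z[6]=1
i=7: fresh scan; Z[7]=0
i=8: fresh scan; Z[8]=4 scan→box=[8,12)
i=9: min(r-i=3, Z[1]=1)=1; Z[9]=1
i=10: min(r-i=2, Z[2]=0)=0; Z[10]=0
i=11: min(r-i=1, Z[3]=4)=1; Z[11]=1
i=12: fresh scan; Z[12]=0
i=13: fresh scan; Z[13]=4 scan→box=[13,17)
i=14: min(r-i=3, Z[1]=1)=1; Z[14]=1
i=15: min(r-i=2, Z[2]=0)=0; Z[15]=0
i=16: min(r-i=1, Z[3]=4)=1; Z[16]=1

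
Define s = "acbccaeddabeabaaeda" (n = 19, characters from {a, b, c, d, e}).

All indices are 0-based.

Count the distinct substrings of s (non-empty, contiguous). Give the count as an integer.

rank | idx | suffix
   0 |  18 | a
   1 |  14 | aaeda
   2 |  12 | abaaeda
   3 |   9 | abeabaaeda
   4 |   0 | acbccaeddabeabaaeda
   5 |  15 | aeda
   6 |   5 | aeddabeabaaeda
   7 |  13 | baaeda
   8 |   2 | bccaeddabeabaaeda
   9 |  10 | beabaaeda
  10 |   4 | caeddabeabaaeda
  11 |   1 | cbccaeddabeabaaeda
  12 |   3 | ccaeddabeabaaeda
  13 |  17 | da
  14 |   8 | dabeabaaeda
  15 |   7 | ddabeabaaeda
  16 |  11 | eabaaeda
  17 |  16 | eda
  18 |   6 | eddabeabaaeda

SA = [18, 14, 12, 9, 0, 15, 5, 13, 2, 10, 4, 1, 3, 17, 8, 7, 11, 16, 6]
i: (SA[i-1],SA[i]) lcp shared
  1: (18,14) 1 'a'
  2: (14,12) 1 'a'
  3: (12,9) 2 'ab'
  4: (9,0) 1 'a'
  5: (0,15) 1 'a'
  6: (15,5) 3 'aed'
  7: (5,13) 0 ''
  8: (13,2) 1 'b'
  9: (2,10) 1 'b'
  10: (10,4) 0 ''
  11: (4,1) 1 'c'
  12: (1,3) 1 'c'
  13: (3,17) 0 ''
  14: (17,8) 2 'da'
  15: (8,7) 1 'd'
  16: (7,11) 0 ''
  17: (11,16) 1 'e'
  18: (16,6) 2 'ed'

n(n+1)/2 = 19·20/2 = 190
Σ LCP = 0 + 1 + 1 + 2 + 1 + 1 + 3 + 0 + 1 + 1 + 0 + 1 + 1 + 0 + 2 + 1 + 0 + 1 + 2 = 19
distinct = 190 − 19 = 171

171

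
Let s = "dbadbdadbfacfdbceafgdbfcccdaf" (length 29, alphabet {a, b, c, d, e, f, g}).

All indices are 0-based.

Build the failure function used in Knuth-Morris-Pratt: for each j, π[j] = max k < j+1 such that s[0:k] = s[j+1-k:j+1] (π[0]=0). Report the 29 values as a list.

π[0] = 0
j=1 s[j]='b': π[1]=0 (border '')
j=2 s[j]='a': π[2]=0 (border '')
j=3 s[j]='d': π[3]=1 (border 'd')
j=4 s[j]='b': π[4]=2 (border 'db')
j=5 s[j]='d': k: 2→0; π[5]=1 (border 'd')
j=6 s[j]='a': k: 1→0; π[6]=0 (border '')
j=7 s[j]='d': π[7]=1 (border 'd')
j=8 s[j]='b': π[8]=2 (border 'db')
j=9 s[j]='f': k: 2→0; π[9]=0 (border '')
j=10 s[j]='a': π[10]=0 (border '')
j=11 s[j]='c': π[11]=0 (border '')
j=12 s[j]='f': π[12]=0 (border '')
j=13 s[j]='d': π[13]=1 (border 'd')
j=14 s[j]='b': π[14]=2 (border 'db')
j=15 s[j]='c': k: 2→0; π[15]=0 (border '')
j=16 s[j]='e': π[16]=0 (border '')
j=17 s[j]='a': π[17]=0 (border '')
j=18 s[j]='f': π[18]=0 (border '')
j=19 s[j]='g': π[19]=0 (border '')
j=20 s[j]='d': π[20]=1 (border 'd')
j=21 s[j]='b': π[21]=2 (border 'db')
j=22 s[j]='f': k: 2→0; π[22]=0 (border '')
j=23 s[j]='c': π[23]=0 (border '')
j=24 s[j]='c': π[24]=0 (border '')
j=25 s[j]='c': π[25]=0 (border '')
j=26 s[j]='d': π[26]=1 (border 'd')
j=27 s[j]='a': k: 1→0; π[27]=0 (border '')
j=28 s[j]='f': π[28]=0 (border '')

[0, 0, 0, 1, 2, 1, 0, 1, 2, 0, 0, 0, 0, 1, 2, 0, 0, 0, 0, 0, 1, 2, 0, 0, 0, 0, 1, 0, 0]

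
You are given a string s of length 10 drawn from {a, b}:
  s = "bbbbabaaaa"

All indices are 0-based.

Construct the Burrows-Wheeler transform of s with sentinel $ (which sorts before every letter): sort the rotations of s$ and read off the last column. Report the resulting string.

rank  rotation     last
    0  $bbbbabaaaa  a
    1  a$bbbbabaaa  a
    2  aa$bbbbabaa  a
    3  aaa$bbbbaba  a
    4  aaaa$bbbbab  b
    5  abaaaa$bbbb  b
    6  baaaa$bbbba  a
    7  babaaaa$bbb  b
    8  bbabaaaa$bb  b
    9  bbbabaaaa$b  b
   10  bbbbabaaaa$  $

aaaabbabbb$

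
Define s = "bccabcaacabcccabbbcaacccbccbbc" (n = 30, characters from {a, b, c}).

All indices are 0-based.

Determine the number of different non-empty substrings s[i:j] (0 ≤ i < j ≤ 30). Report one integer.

400

sorted suffixes:
  #0 SA[0]=6  'aacabcccabbbcaacccbccbbc'
  #1 SA[1]=19  'aacccbccbbc'
  #2 SA[2]=14  'abbbcaacccbccbbc'
  #3 SA[3]=3  'abcaacabcccabbbcaacccbccbbc'
  #4 SA[4]=9  'abcccabbbcaacccbccbbc'
  #5 SA[5]=7  'acabcccabbbcaacccbccbbc'
  #6 SA[6]=20  'acccbccbbc'
  #7 SA[7]=15  'bbbcaacccbccbbc'
  #8 SA[8]=27  'bbc'
  #9 SA[9]=16  'bbcaacccbccbbc'
  #10 SA[10]=28  'bc'
  #11 SA[11]=4  'bcaacabcccabbbcaacccbccbbc'
  #12 SA[12]=17  'bcaacccbccbbc'
  #13 SA[13]=0  'bccabcaacabcccabbbcaacccbccbbc'
  #14 SA[14]=24  'bccbbc'
  #15 SA[15]=10  'bcccabbbcaacccbccbbc'
  #16 SA[16]=29  'c'
  #17 SA[17]=5  'caacabcccabbbcaacccbccbbc'
  #18 SA[18]=18  'caacccbccbbc'
  #19 SA[19]=13  'cabbbcaacccbccbbc'
  #20 SA[20]=2  'cabcaacabcccabbbcaacccbccbbc'
  #21 SA[21]=8  'cabcccabbbcaacccbccbbc'
  #22 SA[22]=26  'cbbc'
  #23 SA[23]=23  'cbccbbc'
  #24 SA[24]=12  'ccabbbcaacccbccbbc'
  #25 SA[25]=1  'ccabcaacabcccabbbcaacccbccbbc'
  #26 SA[26]=25  'ccbbc'
  #27 SA[27]=22  'ccbccbbc'
  #28 SA[28]=11  'cccabbbcaacccbccbbc'
  #29 SA[29]=21  'cccbccbbc'

SA = [6, 19, 14, 3, 9, 7, 20, 15, 27, 16, 28, 4, 17, 0, 24, 10, 29, 5, 18, 13, 2, 8, 26, 23, 12, 1, 25, 22, 11, 21]
i: (SA[i-1],SA[i]) lcp shared
  1: (6,19) 3 'aac'
  2: (19,14) 1 'a'
  3: (14,3) 2 'ab'
  4: (3,9) 3 'abc'
  5: (9,7) 1 'a'
  6: (7,20) 2 'ac'
  7: (20,15) 0 ''
  8: (15,27) 2 'bb'
  9: (27,16) 3 'bbc'
  10: (16,28) 1 'b'
  11: (28,4) 2 'bc'
  12: (4,17) 5 'bcaac'
  13: (17,0) 2 'bc'
  14: (0,24) 3 'bcc'
  15: (24,10) 3 'bcc'
  16: (10,29) 0 ''
  17: (29,5) 1 'c'
  18: (5,18) 4 'caac'
  19: (18,13) 2 'ca'
  20: (13,2) 3 'cab'
  21: (2,8) 4 'cabc'
  22: (8,26) 1 'c'
  23: (26,23) 2 'cb'
  24: (23,12) 1 'c'
  25: (12,1) 4 'ccab'
  26: (1,25) 2 'cc'
  27: (25,22) 3 'ccb'
  28: (22,11) 2 'cc'
  29: (11,21) 3 'ccc'

n(n+1)/2 = 30·31/2 = 465
Σ LCP = 0 + 3 + 1 + 2 + 3 + 1 + 2 + 0 + 2 + 3 + 1 + 2 + 5 + 2 + 3 + 3 + 0 + 1 + 4 + 2 + 3 + 4 + 1 + 2 + 1 + 4 + 2 + 3 + 2 + 3 = 65
distinct = 465 − 65 = 400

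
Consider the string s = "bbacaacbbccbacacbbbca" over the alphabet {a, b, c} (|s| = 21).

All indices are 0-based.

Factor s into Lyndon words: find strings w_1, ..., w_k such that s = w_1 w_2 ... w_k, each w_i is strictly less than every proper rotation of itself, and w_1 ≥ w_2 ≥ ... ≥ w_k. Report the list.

emit factor 1: 'b' (i=0, period=1)
emit factor 2: 'b' (i=1, period=1)
emit factor 3: 'ac' (i=2, period=2)
emit factor 4: 'aacbbccbacacbbbc' (i=4, period=16)
emit factor 5: 'a' (i=20, period=1)

["b", "b", "ac", "aacbbccbacacbbbc", "a"]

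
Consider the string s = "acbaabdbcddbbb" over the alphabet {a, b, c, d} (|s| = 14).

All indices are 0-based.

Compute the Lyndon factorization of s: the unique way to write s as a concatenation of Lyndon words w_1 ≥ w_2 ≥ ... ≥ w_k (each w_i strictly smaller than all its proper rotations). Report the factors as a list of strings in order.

emit factor 1: 'acb' (i=0, period=3)
emit factor 2: 'aabdbcddbbb' (i=3, period=11)

["acb", "aabdbcddbbb"]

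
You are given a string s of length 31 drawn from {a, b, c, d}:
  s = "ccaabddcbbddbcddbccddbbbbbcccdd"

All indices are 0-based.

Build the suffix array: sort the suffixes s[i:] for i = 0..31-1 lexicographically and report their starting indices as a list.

rank | idx | suffix
   0 |   2 | aabddcbbddbcddbccddbbbbbcccdd
   1 |   3 | abddcbbddbcddbccddbbbbbcccdd
   2 |  21 | bbbbbcccdd
   3 |  22 | bbbbcccdd
   4 |  23 | bbbcccdd
   5 |  24 | bbcccdd
   6 |   8 | bbddbcddbccddbbbbbcccdd
   7 |  25 | bcccdd
   8 |  16 | bccddbbbbbcccdd
   9 |  12 | bcddbccddbbbbbcccdd
  10 |   9 | bddbcddbccddbbbbbcccdd
  11 |   4 | bddcbbddbcddbccddbbbbbcccdd
  12 |   1 | caabddcbbddbcddbccddbbbbbcccdd
  13 |   7 | cbbddbcddbccddbbbbbcccdd
  14 |   0 | ccaabddcbbddbcddbccddbbbbbcccdd
  15 |  26 | cccdd
  16 |  27 | ccdd
  17 |  17 | ccddbbbbbcccdd
  18 |  28 | cdd
  19 |  18 | cddbbbbbcccdd
  20 |  13 | cddbccddbbbbbcccdd
  21 |  30 | d
  22 |  20 | dbbbbbcccdd
  23 |  15 | dbccddbbbbbcccdd
  24 |  11 | dbcddbccddbbbbbcccdd
  25 |   6 | dcbbddbcddbccddbbbbbcccdd
  26 |  29 | dd
  27 |  19 | ddbbbbbcccdd
  28 |  14 | ddbccddbbbbbcccdd
  29 |  10 | ddbcddbccddbbbbbcccdd
  30 |   5 | ddcbbddbcddbccddbbbbbcccdd

[2, 3, 21, 22, 23, 24, 8, 25, 16, 12, 9, 4, 1, 7, 0, 26, 27, 17, 28, 18, 13, 30, 20, 15, 11, 6, 29, 19, 14, 10, 5]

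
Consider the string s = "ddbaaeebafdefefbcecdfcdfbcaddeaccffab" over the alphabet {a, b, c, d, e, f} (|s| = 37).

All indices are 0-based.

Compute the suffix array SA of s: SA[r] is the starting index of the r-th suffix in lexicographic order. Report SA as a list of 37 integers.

[3, 35, 30, 26, 4, 8, 36, 2, 7, 24, 15, 25, 31, 21, 18, 16, 32, 1, 0, 27, 28, 10, 22, 19, 29, 6, 17, 5, 13, 11, 34, 23, 14, 20, 9, 12, 33]

rank | idx | suffix
   0 |   3 | aaeebafdefefbcecdfcdfbcaddeaccffab
   1 |  35 | ab
   2 |  30 | accffab
   3 |  26 | addeaccffab
   4 |   4 | aeebafdefefbcecdfcdfbcaddeaccffab
   5 |   8 | afdefefbcecdfcdfbcaddeaccffab
   6 |  36 | b
   7 |   2 | baaeebafdefefbcecdfcdfbcaddeaccffab
   8 |   7 | bafdefefbcecdfcdfbcaddeaccffab
   9 |  24 | bcaddeaccffab
  10 |  15 | bcecdfcdfbcaddeaccffab
  11 |  25 | caddeaccffab
  12 |  31 | ccffab
  13 |  21 | cdfbcaddeaccffab
  14 |  18 | cdfcdfbcaddeaccffab
  15 |  16 | cecdfcdfbcaddeaccffab
  16 |  32 | cffab
  17 |   1 | dbaaeebafdefefbcecdfcdfbcaddeaccffab
  18 |   0 | ddbaaeebafdefefbcecdfcdfbcaddeaccffab
  19 |  27 | ddeaccffab
  20 |  28 | deaccffab
  21 |  10 | defefbcecdfcdfbcaddeaccffab
  22 |  22 | dfbcaddeaccffab
  23 |  19 | dfcdfbcaddeaccffab
  24 |  29 | eaccffab
  25 |   6 | ebafdefefbcecdfcdfbcaddeaccffab
  26 |  17 | ecdfcdfbcaddeaccffab
  27 |   5 | eebafdefefbcecdfcdfbcaddeaccffab
  28 |  13 | efbcecdfcdfbcaddeaccffab
  29 |  11 | efefbcecdfcdfbcaddeaccffab
  30 |  34 | fab
  31 |  23 | fbcaddeaccffab
  32 |  14 | fbcecdfcdfbcaddeaccffab
  33 |  20 | fcdfbcaddeaccffab
  34 |   9 | fdefefbcecdfcdfbcaddeaccffab
  35 |  12 | fefbcecdfcdfbcaddeaccffab
  36 |  33 | ffab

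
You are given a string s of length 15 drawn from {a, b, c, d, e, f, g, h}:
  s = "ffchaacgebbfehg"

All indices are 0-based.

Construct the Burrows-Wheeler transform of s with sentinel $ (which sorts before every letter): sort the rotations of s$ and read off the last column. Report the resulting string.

rank  rotation          last
    0  $ffchaacgebbfehg  g
    1  aacgebbfehg$ffch  h
    2  acgebbfehg$ffcha  a
    3  bbfehg$ffchaacge  e
    4  bfehg$ffchaacgeb  b
    5  cgebbfehg$ffchaa  a
    6  chaacgebbfehg$ff  f
    7  ebbfehg$ffchaacg  g
    8  ehg$ffchaacgebbf  f
    9  fchaacgebbfehg$f  f
   10  fehg$ffchaacgebb  b
   11  ffchaacgebbfehg$  $
   12  g$ffchaacgebbfeh  h
   13  gebbfehg$ffchaac  c
   14  haacgebbfehg$ffc  c
   15  hg$ffchaacgebbfe  e

ghaebafgffb$hcce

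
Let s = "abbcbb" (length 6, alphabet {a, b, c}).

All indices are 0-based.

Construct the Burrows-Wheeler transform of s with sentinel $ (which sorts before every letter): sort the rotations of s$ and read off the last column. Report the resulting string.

b$bcabb

rank  rotation last
    0  $abbcbb  b
    1  abbcbb$  $
    2  b$abbcb  b
    3  bb$abbc  c
    4  bbcbb$a  a
    5  bcbb$ab  b
    6  cbb$abb  b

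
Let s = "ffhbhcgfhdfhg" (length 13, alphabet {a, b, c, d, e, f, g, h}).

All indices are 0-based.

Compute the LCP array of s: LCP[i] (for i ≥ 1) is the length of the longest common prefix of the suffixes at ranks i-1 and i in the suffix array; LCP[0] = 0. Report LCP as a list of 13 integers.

rank | idx | suffix
   0 |   3 | bhcgfhdfhg
   1 |   5 | cgfhdfhg
   2 |   9 | dfhg
   3 |   0 | ffhbhcgfhdfhg
   4 |   1 | fhbhcgfhdfhg
   5 |   7 | fhdfhg
   6 |  10 | fhg
   7 |  12 | g
   8 |   6 | gfhdfhg
   9 |   2 | hbhcgfhdfhg
  10 |   4 | hcgfhdfhg
  11 |   8 | hdfhg
  12 |  11 | hg

SA = [3, 5, 9, 0, 1, 7, 10, 12, 6, 2, 4, 8, 11]
rank  pair      lcp
   1  s[3:],s[5:]  0  ''
   2  s[5:],s[9:]  0  ''
   3  s[9:],s[0:]  0  ''
   4  s[0:],s[1:]  1  'f'
   5  s[1:],s[7:]  2  'fh'
   6  s[7:],s[10:]  2  'fh'
   7  s[10:],s[12:]  0  ''
   8  s[12:],s[6:]  1  'g'
   9  s[6:],s[2:]  0  ''
  10  s[2:],s[4:]  1  'h'
  11  s[4:],s[8:]  1  'h'
  12  s[8:],s[11:]  1  'h'

[0, 0, 0, 0, 1, 2, 2, 0, 1, 0, 1, 1, 1]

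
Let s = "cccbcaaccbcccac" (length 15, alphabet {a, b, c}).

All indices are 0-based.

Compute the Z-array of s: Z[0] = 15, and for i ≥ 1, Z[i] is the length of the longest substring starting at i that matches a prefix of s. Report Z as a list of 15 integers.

[15, 2, 1, 0, 1, 0, 0, 2, 1, 0, 3, 2, 1, 0, 1]

Z[0]=15
i=1: i≥r, start 0; Z[1]=2 scan→box=[1,3)
i=2: min(r-i=1, Z[1]=2)=1; Z[2]=1
i=3: i≥r, start 0; Z[3]=0
i=4: i≥r, start 0; Z[4]=1 scan→box=[4,5)
i=5: i≥r, start 0; Z[5]=0
i=6: i≥r, start 0; Z[6]=0
i=7: i≥r, start 0; Z[7]=2 scan→box=[7,9)
i=8: min(r-i=1, Z[1]=2)=1; Z[8]=1
i=9: i≥r, start 0; Z[9]=0
i=10: i≥r, start 0; Z[10]=3 scan→box=[10,13)
i=11: min(r-i=2, Z[1]=2)=2; Z[11]=2
i=12: min(r-i=1, Z[2]=1)=1; Z[12]=1
i=13: i≥r, start 0; Z[13]=0
i=14: i≥r, start 0; Z[14]=1 scan→box=[14,15)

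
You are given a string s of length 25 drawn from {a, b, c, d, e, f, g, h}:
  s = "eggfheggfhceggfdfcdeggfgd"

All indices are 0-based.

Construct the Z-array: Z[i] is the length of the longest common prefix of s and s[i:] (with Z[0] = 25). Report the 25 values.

[25, 0, 0, 0, 0, 5, 0, 0, 0, 0, 0, 4, 0, 0, 0, 0, 0, 0, 0, 4, 0, 0, 0, 0, 0]

Z[0]=25
i=1: outside box; Z[1]=0
i=2: outside box; Z[2]=0
i=3: outside box; Z[3]=0
i=4: outside box; Z[4]=0
i=5: outside box; Z[5]=5 scan→box=[5,10)
i=6: min(r-i=4, Z[1]=0)=0; Z[6]=0
i=7: min(r-i=3, Z[2]=0)=0; Z[7]=0
i=8: min(r-i=2, Z[3]=0)=0; Z[8]=0
i=9: min(r-i=1, Z[4]=0)=0; Z[9]=0
i=10: outside box; Z[10]=0
i=11: outside box; Z[11]=4 scan→box=[11,15)
i=12: min(r-i=3, Z[1]=0)=0; Z[12]=0
i=13: min(r-i=2, Z[2]=0)=0; Z[13]=0
i=14: min(r-i=1, Z[3]=0)=0; Z[14]=0
i=15: outside box; Z[15]=0
i=16: outside box; Z[16]=0
i=17: outside box; Z[17]=0
i=18: outside box; Z[18]=0
i=19: outside box; Z[19]=4 scan→box=[19,23)
i=20: min(r-i=3, Z[1]=0)=0; Z[20]=0
i=21: min(r-i=2, Z[2]=0)=0; Z[21]=0
i=22: min(r-i=1, Z[3]=0)=0; Z[22]=0
i=23: outside box; Z[23]=0
i=24: outside box; Z[24]=0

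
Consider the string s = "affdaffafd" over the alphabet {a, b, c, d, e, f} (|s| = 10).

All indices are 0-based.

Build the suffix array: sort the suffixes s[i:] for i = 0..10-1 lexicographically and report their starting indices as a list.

sorted suffixes:
  #0 SA[0]=7  'afd'
  #1 SA[1]=4  'affafd'
  #2 SA[2]=0  'affdaffafd'
  #3 SA[3]=9  'd'
  #4 SA[4]=3  'daffafd'
  #5 SA[5]=6  'fafd'
  #6 SA[6]=8  'fd'
  #7 SA[7]=2  'fdaffafd'
  #8 SA[8]=5  'ffafd'
  #9 SA[9]=1  'ffdaffafd'

[7, 4, 0, 9, 3, 6, 8, 2, 5, 1]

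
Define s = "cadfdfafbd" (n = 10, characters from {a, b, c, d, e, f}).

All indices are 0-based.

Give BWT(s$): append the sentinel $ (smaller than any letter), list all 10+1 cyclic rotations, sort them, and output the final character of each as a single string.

rank  rotation     last
    0  $cadfdfafbd  d
    1  adfdfafbd$c  c
    2  afbd$cadfdf  f
    3  bd$cadfdfaf  f
    4  cadfdfafbd$  $
    5  d$cadfdfafb  b
    6  dfafbd$cadf  f
    7  dfdfafbd$ca  a
    8  fafbd$cadfd  d
    9  fbd$cadfdfa  a
   10  fdfafbd$cad  d

dcff$bfadad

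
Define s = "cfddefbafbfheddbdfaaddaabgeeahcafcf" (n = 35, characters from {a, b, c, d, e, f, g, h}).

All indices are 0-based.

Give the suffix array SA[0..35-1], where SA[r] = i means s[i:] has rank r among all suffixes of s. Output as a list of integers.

sorted suffixes:
  #0 SA[0]=22  'aabgeeahcafcf'
  #1 SA[1]=18  'aaddaabgeeahcafcf'
  #2 SA[2]=23  'abgeeahcafcf'
  #3 SA[3]=19  'addaabgeeahcafcf'
  #4 SA[4]=7  'afbfheddbdfaaddaabgeeahcafcf'
  #5 SA[5]=31  'afcf'
  #6 SA[6]=28  'ahcafcf'
  #7 SA[7]=6  'bafbfheddbdfaaddaabgeeahcafcf'
  #8 SA[8]=15  'bdfaaddaabgeeahcafcf'
  #9 SA[9]=9  'bfheddbdfaaddaabgeeahcafcf'
  #10 SA[10]=24  'bgeeahcafcf'
  #11 SA[11]=30  'cafcf'
  #12 SA[12]=33  'cf'
  #13 SA[13]=0  'cfddefbafbfheddbdfaaddaabgeeahcafcf'
  #14 SA[14]=21  'daabgeeahcafcf'
  #15 SA[15]=14  'dbdfaaddaabgeeahcafcf'
  #16 SA[16]=20  'ddaabgeeahcafcf'
  #17 SA[17]=13  'ddbdfaaddaabgeeahcafcf'
  #18 SA[18]=2  'ddefbafbfheddbdfaaddaabgeeahcafcf'
  #19 SA[19]=3  'defbafbfheddbdfaaddaabgeeahcafcf'
  #20 SA[20]=16  'dfaaddaabgeeahcafcf'
  #21 SA[21]=27  'eahcafcf'
  #22 SA[22]=12  'eddbdfaaddaabgeeahcafcf'
  #23 SA[23]=26  'eeahcafcf'
  #24 SA[24]=4  'efbafbfheddbdfaaddaabgeeahcafcf'
  #25 SA[25]=34  'f'
  #26 SA[26]=17  'faaddaabgeeahcafcf'
  #27 SA[27]=5  'fbafbfheddbdfaaddaabgeeahcafcf'
  #28 SA[28]=8  'fbfheddbdfaaddaabgeeahcafcf'
  #29 SA[29]=32  'fcf'
  #30 SA[30]=1  'fddefbafbfheddbdfaaddaabgeeahcafcf'
  #31 SA[31]=10  'fheddbdfaaddaabgeeahcafcf'
  #32 SA[32]=25  'geeahcafcf'
  #33 SA[33]=29  'hcafcf'
  #34 SA[34]=11  'heddbdfaaddaabgeeahcafcf'

[22, 18, 23, 19, 7, 31, 28, 6, 15, 9, 24, 30, 33, 0, 21, 14, 20, 13, 2, 3, 16, 27, 12, 26, 4, 34, 17, 5, 8, 32, 1, 10, 25, 29, 11]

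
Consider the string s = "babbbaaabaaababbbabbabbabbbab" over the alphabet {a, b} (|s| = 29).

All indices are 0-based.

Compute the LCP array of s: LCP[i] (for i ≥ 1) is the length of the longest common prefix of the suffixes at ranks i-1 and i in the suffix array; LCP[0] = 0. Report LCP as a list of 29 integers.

rank | idx | suffix
   0 |   5 | aaabaaababbbabbabbabbbab
   1 |   9 | aaababbbabbabbabbbab
   2 |   6 | aabaaababbbabbabbabbbab
   3 |  10 | aababbbabbabbabbbab
   4 |  27 | ab
   5 |   7 | abaaababbbabbabbabbbab
   6 |  11 | ababbbabbabbabbbab
   7 |  17 | abbabbabbbab
   8 |  20 | abbabbbab
   9 |   1 | abbbaaabaaababbbabbabbabbbab
  10 |  23 | abbbab
  11 |  13 | abbbabbabbabbbab
  12 |  28 | b
  13 |   4 | baaabaaababbbabbabbabbbab
  14 |   8 | baaababbbabbabbabbbab
  15 |  26 | bab
  16 |  16 | babbabbabbbab
  17 |  19 | babbabbbab
  18 |   0 | babbbaaabaaababbbabbabbabbbab
  19 |  22 | babbbab
  20 |  12 | babbbabbabbabbbab
  21 |   3 | bbaaabaaababbbabbabbabbbab
  22 |  25 | bbab
  23 |  15 | bbabbabbabbbab
  24 |  18 | bbabbabbbab
  25 |  21 | bbabbbab
  26 |   2 | bbbaaabaaababbbabbabbabbbab
  27 |  24 | bbbab
  28 |  14 | bbbabbabbabbbab

SA = [5, 9, 6, 10, 27, 7, 11, 17, 20, 1, 23, 13, 28, 4, 8, 26, 16, 19, 0, 22, 12, 3, 25, 15, 18, 21, 2, 24, 14]
[i] adj suffixes → lcp
  [1] 5/9 → 5 ('aaaba')
  [2] 9/6 → 2 ('aa')
  [3] 6/10 → 4 ('aaba')
  [4] 10/27 → 1 ('a')
  [5] 27/7 → 2 ('ab')
  [6] 7/11 → 3 ('aba')
  [7] 11/17 → 2 ('ab')
  [8] 17/20 → 6 ('abbabb')
  [9] 20/1 → 3 ('abb')
  [10] 1/23 → 5 ('abbba')
  [11] 23/13 → 6 ('abbbab')
  [12] 13/28 → 0 ('')
  [13] 28/4 → 1 ('b')
  [14] 4/8 → 6 ('baaaba')
  [15] 8/26 → 2 ('ba')
  [16] 26/16 → 3 ('bab')
  [17] 16/19 → 7 ('babbabb')
  [18] 19/0 → 4 ('babb')
  [19] 0/22 → 6 ('babbba')
  [20] 22/12 → 7 ('babbbab')
  [21] 12/3 → 1 ('b')
  [22] 3/25 → 3 ('bba')
  [23] 25/15 → 4 ('bbab')
  [24] 15/18 → 8 ('bbabbabb')
  [25] 18/21 → 5 ('bbabb')
  [26] 21/2 → 2 ('bb')
  [27] 2/24 → 4 ('bbba')
  [28] 24/14 → 5 ('bbbab')

[0, 5, 2, 4, 1, 2, 3, 2, 6, 3, 5, 6, 0, 1, 6, 2, 3, 7, 4, 6, 7, 1, 3, 4, 8, 5, 2, 4, 5]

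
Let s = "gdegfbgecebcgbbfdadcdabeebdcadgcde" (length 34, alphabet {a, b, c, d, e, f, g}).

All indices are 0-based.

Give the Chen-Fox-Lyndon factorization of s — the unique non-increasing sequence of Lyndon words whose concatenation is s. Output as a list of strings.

["g", "degf", "bgece", "bcg", "bbfd", "adcd", "abeebdcadgcde"]

emit factor 1: 'g' (i=0, period=1)
emit factor 2: 'degf' (i=1, period=4)
emit factor 3: 'bgece' (i=5, period=5)
emit factor 4: 'bcg' (i=10, period=3)
emit factor 5: 'bbfd' (i=13, period=4)
emit factor 6: 'adcd' (i=17, period=4)
emit factor 7: 'abeebdcadgcde' (i=21, period=13)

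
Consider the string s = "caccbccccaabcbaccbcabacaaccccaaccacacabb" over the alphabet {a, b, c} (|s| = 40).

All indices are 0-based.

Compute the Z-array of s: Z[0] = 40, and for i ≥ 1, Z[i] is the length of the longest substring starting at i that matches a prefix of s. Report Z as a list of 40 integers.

Z[0]=40
i=1: i≥r, start 0; Z[1]=0
i=2: i≥r, start 0; Z[2]=1 scan→box=[2,3)
i=3: i≥r, start 0; Z[3]=1 scan→box=[3,4)
i=4: i≥r, start 0; Z[4]=0
i=5: i≥r, start 0; Z[5]=1 scan→box=[5,6)
i=6: i≥r, start 0; Z[6]=1 scan→box=[6,7)
i=7: i≥r, start 0; Z[7]=1 scan→box=[7,8)
i=8: i≥r, start 0; Z[8]=2 scan→box=[8,10)
i=9: min(r-i=1, Z[1]=0)=0; Z[9]=0
i=10: i≥r, start 0; Z[10]=0
i=11: i≥r, start 0; Z[11]=0
i=12: i≥r, start 0; Z[12]=1 scan→box=[12,13)
i=13: i≥r, start 0; Z[13]=0
i=14: i≥r, start 0; Z[14]=0
i=15: i≥r, start 0; Z[15]=1 scan→box=[15,16)
i=16: i≥r, start 0; Z[16]=1 scan→box=[16,17)
i=17: i≥r, start 0; Z[17]=0
i=18: i≥r, start 0; Z[18]=2 scan→box=[18,20)
i=19: min(r-i=1, Z[1]=0)=0; Z[19]=0
i=20: i≥r, start 0; Z[20]=0
i=21: i≥r, start 0; Z[21]=0
i=22: i≥r, start 0; Z[22]=2 scan→box=[22,24)
i=23: min(r-i=1, Z[1]=0)=0; Z[23]=0
i=24: i≥r, start 0; Z[24]=0
i=25: i≥r, start 0; Z[25]=1 scan→box=[25,26)
i=26: i≥r, start 0; Z[26]=1 scan→box=[26,27)
i=27: i≥r, start 0; Z[27]=1 scan→box=[27,28)
i=28: i≥r, start 0; Z[28]=2 scan→box=[28,30)
i=29: min(r-i=1, Z[1]=0)=0; Z[29]=0
i=30: i≥r, start 0; Z[30]=0
i=31: i≥r, start 0; Z[31]=1 scan→box=[31,32)
i=32: i≥r, start 0; Z[32]=3 scan→box=[32,35)
i=33: min(r-i=2, Z[1]=0)=0; Z[33]=0
i=34: min(r-i=1, Z[2]=1)=1; Z[34]=3 scan→box=[34,37)
i=35: min(r-i=2, Z[1]=0)=0; Z[35]=0
i=36: min(r-i=1, Z[2]=1)=1; Z[36]=2 scan→box=[36,38)
i=37: min(r-i=1, Z[1]=0)=0; Z[37]=0
i=38: i≥r, start 0; Z[38]=0
i=39: i≥r, start 0; Z[39]=0

[40, 0, 1, 1, 0, 1, 1, 1, 2, 0, 0, 0, 1, 0, 0, 1, 1, 0, 2, 0, 0, 0, 2, 0, 0, 1, 1, 1, 2, 0, 0, 1, 3, 0, 3, 0, 2, 0, 0, 0]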